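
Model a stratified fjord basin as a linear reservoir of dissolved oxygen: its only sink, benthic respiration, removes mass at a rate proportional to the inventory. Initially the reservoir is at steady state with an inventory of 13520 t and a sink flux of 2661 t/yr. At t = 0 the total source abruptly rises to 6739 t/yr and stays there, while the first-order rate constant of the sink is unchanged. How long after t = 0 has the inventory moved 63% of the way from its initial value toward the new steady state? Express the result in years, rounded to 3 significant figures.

5.05 yr

τ = M₀/F₀ = 13520/2661 = 5.081 yr.
The remaining gap fraction is e^(−t/τ); 63% covered ⇒ e^(−t/τ) = 0.370.
t = −τ ln(0.370) = 5.081 × 0.9943 = 5.052 yr.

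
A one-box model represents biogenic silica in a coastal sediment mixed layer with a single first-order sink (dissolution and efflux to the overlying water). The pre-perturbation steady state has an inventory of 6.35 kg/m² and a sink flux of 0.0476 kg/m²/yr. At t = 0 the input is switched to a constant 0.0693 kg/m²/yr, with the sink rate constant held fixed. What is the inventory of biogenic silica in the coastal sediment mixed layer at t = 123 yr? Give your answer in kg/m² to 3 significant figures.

Residence time τ = M₀/F₀ = 133.4 yr. The eventual steady state is M_∞ = M₀·(F₁/F₀) = 6.35 × 0.0693/0.0476 = 9.2449 kg/m².
The anomaly ΔM(t) = M(t) − M_∞ decays as ΔM₀·e^(−t/τ) with ΔM₀ = 6.35 − 9.2449 = −2.895 kg/m².
At t = 123 yr, e^(−t/τ) = e^(−0.9220) = 0.3977, so ΔM = −1.151 kg/m² and M = 9.2449 − 1.151 = 8.0935 kg/m².

8.09 kg/m²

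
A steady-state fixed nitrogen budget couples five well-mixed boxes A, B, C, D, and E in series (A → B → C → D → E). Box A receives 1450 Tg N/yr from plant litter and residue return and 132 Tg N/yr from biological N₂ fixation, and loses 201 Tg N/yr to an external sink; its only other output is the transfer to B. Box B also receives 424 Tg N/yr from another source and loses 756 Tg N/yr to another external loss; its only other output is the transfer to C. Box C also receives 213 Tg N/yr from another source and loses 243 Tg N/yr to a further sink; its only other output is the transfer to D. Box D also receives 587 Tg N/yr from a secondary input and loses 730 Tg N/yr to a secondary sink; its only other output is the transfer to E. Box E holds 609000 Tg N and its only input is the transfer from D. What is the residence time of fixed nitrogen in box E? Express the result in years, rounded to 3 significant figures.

Box A: F(A→B) = (1450 + 132) − 201 = 1381.0 Tg N/yr.
Box B: F(B→C) = (1381.0 + 424) − 756 = 1049.0 Tg N/yr.
Box C: F(C→D) = (1049.0 + 213) − 243 = 1019.0 Tg N/yr.
Box D: F(D→E) = (1019.0 + 587) − 730 = 876.00 Tg N/yr.
Box E throughput = its input = 876.00 Tg N/yr; τ = 609000 / 876.00 = 695.2 yr.

695 yr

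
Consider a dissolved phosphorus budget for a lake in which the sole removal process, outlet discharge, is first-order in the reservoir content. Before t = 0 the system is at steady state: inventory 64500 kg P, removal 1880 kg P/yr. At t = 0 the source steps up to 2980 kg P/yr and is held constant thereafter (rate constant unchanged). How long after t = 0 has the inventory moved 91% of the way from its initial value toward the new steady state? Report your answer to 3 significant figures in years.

τ = M₀/F₀ = 64500/1880 = 34.31 yr.
The remaining gap fraction is e^(−t/τ); 91% covered ⇒ e^(−t/τ) = 0.0900.
t = −τ ln(0.0900) = 34.31 × 2.408 = 82.61 yr.

82.6 yr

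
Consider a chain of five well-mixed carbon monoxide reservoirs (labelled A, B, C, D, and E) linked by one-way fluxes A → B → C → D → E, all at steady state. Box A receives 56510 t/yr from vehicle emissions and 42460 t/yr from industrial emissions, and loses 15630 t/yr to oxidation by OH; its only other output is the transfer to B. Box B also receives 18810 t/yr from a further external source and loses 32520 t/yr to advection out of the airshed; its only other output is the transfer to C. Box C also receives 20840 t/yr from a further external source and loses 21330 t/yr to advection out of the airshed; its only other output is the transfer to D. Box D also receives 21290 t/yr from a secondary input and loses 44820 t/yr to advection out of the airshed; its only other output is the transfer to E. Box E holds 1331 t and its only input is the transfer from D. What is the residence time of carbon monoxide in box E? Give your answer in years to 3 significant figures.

0.0292 yr

Box A: F(A→B) = (56510 + 42460) − 15630 = 83340 t/yr.
Box B: F(B→C) = (83340 + 18810) − 32520 = 69630 t/yr.
Box C: F(C→D) = (69630 + 20840) − 21330 = 69140 t/yr.
Box D: F(D→E) = (69140 + 21290) − 44820 = 45610 t/yr.
Box E throughput = its input = 45610 t/yr; τ = 1331 / 45610 = 0.02918 yr.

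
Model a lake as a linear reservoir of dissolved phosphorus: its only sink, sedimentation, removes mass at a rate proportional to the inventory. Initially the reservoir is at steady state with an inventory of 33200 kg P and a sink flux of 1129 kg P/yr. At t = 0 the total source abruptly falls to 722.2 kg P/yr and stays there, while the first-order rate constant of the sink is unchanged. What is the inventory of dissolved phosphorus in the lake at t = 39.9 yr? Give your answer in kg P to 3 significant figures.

τ = M₀/F₀ = 33200/1129 = 29.41 yr; rate constant k = 1/τ.
New steady state M_∞ = F₁/k = F₁·τ = 722.2 × 29.41 = 21237 kg P.
M(t) = M_∞ + (M₀ − M_∞)·e^(−t/τ); t/τ = 39.9/29.41 = 1.357, so e^(−t/τ) = 0.2575.
M(t) = 21237 + 11960 × 0.2575 = 24317 kg P.

24300 kg P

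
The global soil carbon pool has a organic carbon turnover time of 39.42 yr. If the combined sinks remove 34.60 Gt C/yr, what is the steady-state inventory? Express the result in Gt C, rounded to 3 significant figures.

τ = M/F ⇒ M = τ × F = 39.42 × 34.60 = 1364 Gt C.

1360 Gt C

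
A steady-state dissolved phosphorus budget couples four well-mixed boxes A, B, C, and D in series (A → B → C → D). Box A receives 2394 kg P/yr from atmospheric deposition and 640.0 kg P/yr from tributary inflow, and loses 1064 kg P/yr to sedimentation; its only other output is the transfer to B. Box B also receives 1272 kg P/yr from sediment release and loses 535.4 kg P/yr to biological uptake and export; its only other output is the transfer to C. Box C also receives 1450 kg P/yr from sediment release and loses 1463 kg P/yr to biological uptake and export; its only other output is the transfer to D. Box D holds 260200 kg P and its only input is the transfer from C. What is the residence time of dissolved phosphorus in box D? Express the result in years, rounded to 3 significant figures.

Box A: F(A→B) = (2394 + 640.0) − 1064 = 1970.0 kg P/yr.
Box B: F(B→C) = (1970.0 + 1272) − 535.4 = 2706.6 kg P/yr.
Box C: F(C→D) = (2706.6 + 1450) − 1463 = 2693.6 kg P/yr.
Box D throughput = its input = 2693.6 kg P/yr; τ = 260200 / 2693.6 = 96.60 yr.

96.6 yr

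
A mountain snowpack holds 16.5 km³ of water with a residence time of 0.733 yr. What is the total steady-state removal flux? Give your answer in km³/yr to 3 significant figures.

22.5 km³/yr

F = M / τ = 16.5 / 0.733 = 22.51 km³/yr.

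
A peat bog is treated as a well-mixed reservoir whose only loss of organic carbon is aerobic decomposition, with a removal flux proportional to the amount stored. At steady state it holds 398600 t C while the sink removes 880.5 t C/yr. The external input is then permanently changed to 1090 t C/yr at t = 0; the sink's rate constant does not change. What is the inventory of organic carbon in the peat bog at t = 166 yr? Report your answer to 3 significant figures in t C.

428000 t C

The sink rate constant is k = F₀/M₀ = 880.5/398600 = 0.002209 yr⁻¹.
Solving dM/dt = F₁ − kM with M(0) = M₀ gives M(t) = F₁/k + (M₀ − F₁/k)·e^(−kt).
F₁/k = 1090/0.002209 = 493440 t C; kt = 0.002209 × 166 = 0.3667, e^(−kt) = 0.6930.
M(166) = 493440 + (398600 − 493440) × 0.6930 = 493440 − 65730 = 427710 t C.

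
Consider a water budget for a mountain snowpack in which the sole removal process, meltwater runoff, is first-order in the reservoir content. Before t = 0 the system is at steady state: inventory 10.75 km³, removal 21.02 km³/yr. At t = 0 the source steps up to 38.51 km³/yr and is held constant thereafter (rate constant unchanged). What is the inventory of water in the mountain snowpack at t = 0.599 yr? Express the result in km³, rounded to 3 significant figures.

The sink rate constant is k = F₀/M₀ = 21.02/10.75 = 1.955 yr⁻¹.
Solving dM/dt = F₁ − kM with M(0) = M₀ gives M(t) = F₁/k + (M₀ − F₁/k)·e^(−kt).
F₁/k = 38.51/1.955 = 19.695 km³; kt = 1.955 × 0.599 = 1.171, e^(−kt) = 0.3100.
M(0.599) = 19.695 + (10.75 − 19.695) × 0.3100 = 19.695 − 2.773 = 16.922 km³.

16.9 km³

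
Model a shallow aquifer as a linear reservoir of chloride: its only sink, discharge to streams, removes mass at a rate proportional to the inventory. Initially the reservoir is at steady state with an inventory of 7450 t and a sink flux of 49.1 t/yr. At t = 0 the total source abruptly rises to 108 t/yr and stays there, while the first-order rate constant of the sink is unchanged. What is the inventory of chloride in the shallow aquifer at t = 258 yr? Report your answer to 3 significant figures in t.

14800 t

τ = M₀/F₀ = 7450/49.1 = 151.7 yr; rate constant k = 1/τ.
New steady state M_∞ = F₁/k = F₁·τ = 108 × 151.7 = 16387 t.
M(t) = M_∞ + (M₀ − M_∞)·e^(−t/τ); t/τ = 258/151.7 = 1.700, so e^(−t/τ) = 0.1826.
M(t) = 16387 − 8937 × 0.1826 = 14755 t.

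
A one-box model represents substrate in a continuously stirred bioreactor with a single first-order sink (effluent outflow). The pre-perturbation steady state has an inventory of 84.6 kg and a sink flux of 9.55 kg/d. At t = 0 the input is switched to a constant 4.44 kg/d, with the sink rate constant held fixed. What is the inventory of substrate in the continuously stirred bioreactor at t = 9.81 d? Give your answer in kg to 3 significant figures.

τ = M₀/F₀ = 84.6/9.55 = 8.859 d; rate constant k = 1/τ.
New steady state M_∞ = F₁/k = F₁·τ = 4.44 × 8.859 = 39.332 kg.
M(t) = M_∞ + (M₀ − M_∞)·e^(−t/τ); t/τ = 9.81/8.859 = 1.107, so e^(−t/τ) = 0.3304.
M(t) = 39.332 + 45.27 × 0.3304 = 54.290 kg.

54.3 kg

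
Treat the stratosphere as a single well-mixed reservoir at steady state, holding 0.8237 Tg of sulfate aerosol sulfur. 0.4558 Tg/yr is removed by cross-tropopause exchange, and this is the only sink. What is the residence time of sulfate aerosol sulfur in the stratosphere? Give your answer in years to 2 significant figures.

1.8 yr

τ = M / F = 0.8237 / 0.4558 = 1.807 yr.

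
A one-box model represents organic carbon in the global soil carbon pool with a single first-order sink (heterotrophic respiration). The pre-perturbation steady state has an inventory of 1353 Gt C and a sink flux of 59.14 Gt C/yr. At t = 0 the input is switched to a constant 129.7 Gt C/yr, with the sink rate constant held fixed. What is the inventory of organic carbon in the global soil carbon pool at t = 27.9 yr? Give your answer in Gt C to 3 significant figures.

τ = M₀/F₀ = 1353/59.14 = 22.88 yr; rate constant k = 1/τ.
New steady state M_∞ = F₁/k = F₁·τ = 129.7 × 22.88 = 2967.3 Gt C.
M(t) = M_∞ + (M₀ − M_∞)·e^(−t/τ); t/τ = 27.9/22.88 = 1.220, so e^(−t/τ) = 0.2954.
M(t) = 2967.3 − 1614 × 0.2954 = 2490.5 Gt C.

2490 Gt C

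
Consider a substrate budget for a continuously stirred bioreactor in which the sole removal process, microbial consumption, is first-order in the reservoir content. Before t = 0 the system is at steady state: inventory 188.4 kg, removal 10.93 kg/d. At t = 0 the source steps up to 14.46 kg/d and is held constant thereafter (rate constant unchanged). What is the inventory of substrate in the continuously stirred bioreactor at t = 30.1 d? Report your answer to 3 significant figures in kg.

The sink rate constant is k = F₀/M₀ = 10.93/188.4 = 0.05801 d⁻¹.
Solving dM/dt = F₁ − kM with M(0) = M₀ gives M(t) = F₁/k + (M₀ − F₁/k)·e^(−kt).
F₁/k = 14.46/0.05801 = 249.25 kg; kt = 0.05801 × 30.1 = 1.746, e^(−kt) = 0.1744.
M(30.1) = 249.25 + (188.4 − 249.25) × 0.1744 = 249.25 − 10.61 = 238.63 kg.

239 kg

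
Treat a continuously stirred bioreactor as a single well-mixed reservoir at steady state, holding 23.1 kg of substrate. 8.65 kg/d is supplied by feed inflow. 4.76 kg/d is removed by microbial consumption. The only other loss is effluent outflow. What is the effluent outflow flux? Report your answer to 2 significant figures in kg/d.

3.9 kg/d

At steady state ΣF_in = ΣF_out.
ΣF_in = 8.6500 kg/d.
Effluent outflow flux = ΣF_in − (4.76) = 8.6500 − 4.760 = 3.890 kg/d.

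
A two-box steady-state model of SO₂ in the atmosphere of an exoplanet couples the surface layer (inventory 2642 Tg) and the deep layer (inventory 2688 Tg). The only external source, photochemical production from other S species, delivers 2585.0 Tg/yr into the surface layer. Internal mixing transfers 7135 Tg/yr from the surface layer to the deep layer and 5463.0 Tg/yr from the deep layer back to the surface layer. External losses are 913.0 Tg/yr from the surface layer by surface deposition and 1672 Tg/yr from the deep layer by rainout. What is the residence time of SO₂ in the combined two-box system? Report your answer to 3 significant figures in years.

2.06 yr

For the system as a whole, the A↔B exchange is internal and contributes nothing to the throughput; only the external sinks remove mass.
M_total = 2642 + 2688 = 5330.0 Tg.
ΣF_external_out = 913.0 + 1672 = 2585.0 Tg/yr.
τ = M_total / ΣF_ext = 5330.0 / 2585.0 = 2.062 yr.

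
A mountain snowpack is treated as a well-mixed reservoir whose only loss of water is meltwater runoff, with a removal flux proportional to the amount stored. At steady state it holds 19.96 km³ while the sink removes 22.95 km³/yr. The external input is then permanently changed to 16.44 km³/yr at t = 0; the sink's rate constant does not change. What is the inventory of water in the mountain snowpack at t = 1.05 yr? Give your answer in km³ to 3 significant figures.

16.0 km³

τ = M₀/F₀ = 19.96/22.95 = 0.8697 yr; rate constant k = 1/τ.
New steady state M_∞ = F₁/k = F₁·τ = 16.44 × 0.8697 = 14.298 km³.
M(t) = M_∞ + (M₀ − M_∞)·e^(−t/τ); t/τ = 1.05/0.8697 = 1.207, so e^(−t/τ) = 0.2990.
M(t) = 14.298 + 5.662 × 0.2990 = 15.991 km³.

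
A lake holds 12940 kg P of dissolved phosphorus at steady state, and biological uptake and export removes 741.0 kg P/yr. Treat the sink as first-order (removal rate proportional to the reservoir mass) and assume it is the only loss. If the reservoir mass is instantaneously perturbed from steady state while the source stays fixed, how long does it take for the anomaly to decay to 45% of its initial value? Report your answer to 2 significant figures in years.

For a linear reservoir the anomaly decays as exp(−t/τ) with τ = M/F = 12940/741.0 = 17.46 yr.
exp(−t/τ) = 0.45 ⇒ t = −τ ln(0.45) = 17.46 × 0.7985 = 13.94 yr.

14 yr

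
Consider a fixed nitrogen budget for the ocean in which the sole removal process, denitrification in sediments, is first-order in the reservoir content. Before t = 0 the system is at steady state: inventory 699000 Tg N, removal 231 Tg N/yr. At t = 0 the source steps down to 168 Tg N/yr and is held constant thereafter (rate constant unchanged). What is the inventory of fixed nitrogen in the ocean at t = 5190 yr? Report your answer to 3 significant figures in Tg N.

The sink rate constant is k = F₀/M₀ = 231/699000 = 0.0003305 yr⁻¹.
Solving dM/dt = F₁ − kM with M(0) = M₀ gives M(t) = F₁/k + (M₀ − F₁/k)·e^(−kt).
F₁/k = 168/0.0003305 = 508360 Tg N; kt = 0.0003305 × 5190 = 1.715, e^(−kt) = 0.1799.
M(5190) = 508360 + (699000 − 508360) × 0.1799 = 508360 + 34300 = 542670 Tg N.

543000 Tg N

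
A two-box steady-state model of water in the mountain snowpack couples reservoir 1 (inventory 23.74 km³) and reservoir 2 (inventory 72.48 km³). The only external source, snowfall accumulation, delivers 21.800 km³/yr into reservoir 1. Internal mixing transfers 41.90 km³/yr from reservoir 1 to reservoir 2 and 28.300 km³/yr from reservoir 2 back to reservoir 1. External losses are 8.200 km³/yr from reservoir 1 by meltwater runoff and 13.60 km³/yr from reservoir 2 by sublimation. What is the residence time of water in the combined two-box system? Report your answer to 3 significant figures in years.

4.41 yr

For the system as a whole, the A↔B exchange is internal and contributes nothing to the throughput; only the external sinks remove mass.
M_total = 23.74 + 72.48 = 96.220 km³.
ΣF_external_out = 8.200 + 13.60 = 21.800 km³/yr.
τ = M_total / ΣF_ext = 96.220 / 21.800 = 4.414 yr.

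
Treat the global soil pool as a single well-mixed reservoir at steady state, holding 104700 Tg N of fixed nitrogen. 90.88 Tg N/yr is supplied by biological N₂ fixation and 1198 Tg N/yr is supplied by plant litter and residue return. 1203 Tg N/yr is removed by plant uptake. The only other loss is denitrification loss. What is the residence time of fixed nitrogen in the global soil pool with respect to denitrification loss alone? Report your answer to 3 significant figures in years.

At steady state ΣF_in = ΣF_out.
ΣF_in = 90.88 + 1198 = 1288.9 Tg N/yr.
Denitrification loss flux = ΣF_in − (1203) = 1288.9 − 1203 = 85.88 Tg N/yr.
τ = M / F = 104700 / 85.88 = 1219 yr.

1220 yr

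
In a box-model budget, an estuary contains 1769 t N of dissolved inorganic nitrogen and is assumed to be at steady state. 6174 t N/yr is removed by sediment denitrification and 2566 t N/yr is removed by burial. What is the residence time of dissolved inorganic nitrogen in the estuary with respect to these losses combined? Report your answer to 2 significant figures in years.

0.20 yr

Total removal = 6174 + 2566 = 8740.0 t N/yr.
τ = M / ΣF_out = 1769 / 8740.0 = 0.2024 yr.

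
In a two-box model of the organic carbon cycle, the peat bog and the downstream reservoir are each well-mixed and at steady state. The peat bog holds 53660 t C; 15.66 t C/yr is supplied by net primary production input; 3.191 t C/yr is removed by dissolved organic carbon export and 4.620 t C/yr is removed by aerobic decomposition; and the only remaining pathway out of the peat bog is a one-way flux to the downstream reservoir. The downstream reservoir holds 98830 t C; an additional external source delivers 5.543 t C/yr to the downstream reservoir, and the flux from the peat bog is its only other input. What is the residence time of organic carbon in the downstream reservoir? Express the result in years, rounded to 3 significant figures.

7380 yr

Balance the peat bog: ΣF_in = 15.660 t C/yr.
Flux to the downstream reservoir = ΣF_in − (3.191 + 4.620) = 7.8490 t C/yr.
Total input to the downstream reservoir = 7.8490 + 5.543 = 13.392 t C/yr; at steady state this equals its total output.
τ = M / F = 98830 / 13.392 = 7380 yr.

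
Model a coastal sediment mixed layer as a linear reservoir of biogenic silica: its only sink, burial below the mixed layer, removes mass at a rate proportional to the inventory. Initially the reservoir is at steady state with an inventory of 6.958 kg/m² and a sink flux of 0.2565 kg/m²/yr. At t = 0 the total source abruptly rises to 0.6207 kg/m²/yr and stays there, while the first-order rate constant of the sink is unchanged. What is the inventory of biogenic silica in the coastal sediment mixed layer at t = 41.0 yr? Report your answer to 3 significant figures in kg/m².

τ = M₀/F₀ = 6.958/0.2565 = 27.13 yr; rate constant k = 1/τ.
New steady state M_∞ = F₁/k = F₁·τ = 0.6207 × 27.13 = 16.838 kg/m².
M(t) = M_∞ + (M₀ − M_∞)·e^(−t/τ); t/τ = 41.0/27.13 = 1.511, so e^(−t/τ) = 0.2206.
M(t) = 16.838 − 9.880 × 0.2206 = 14.658 kg/m².

14.7 kg/m²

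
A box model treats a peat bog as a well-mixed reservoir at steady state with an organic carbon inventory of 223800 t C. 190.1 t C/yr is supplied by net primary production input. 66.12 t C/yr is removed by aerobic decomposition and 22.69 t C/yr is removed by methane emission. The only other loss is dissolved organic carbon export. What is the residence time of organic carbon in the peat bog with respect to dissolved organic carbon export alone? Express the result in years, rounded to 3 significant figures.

2210 yr

At steady state ΣF_in = ΣF_out.
ΣF_in = 190.10 t C/yr.
Dissolved organic carbon export flux = ΣF_in − (66.12 + 22.69) = 190.10 − 88.81 = 101.3 t C/yr.
τ = M / F = 223800 / 101.3 = 2209 yr.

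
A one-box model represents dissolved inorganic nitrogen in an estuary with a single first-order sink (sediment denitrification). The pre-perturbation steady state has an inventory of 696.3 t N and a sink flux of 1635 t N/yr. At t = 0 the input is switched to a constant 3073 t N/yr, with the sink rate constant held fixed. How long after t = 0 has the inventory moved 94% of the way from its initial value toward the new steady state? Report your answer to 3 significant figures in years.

1.20 yr

τ = M₀/F₀ = 696.3/1635 = 0.4259 yr.
The remaining gap fraction is e^(−t/τ); 94% covered ⇒ e^(−t/τ) = 0.0600.
t = −τ ln(0.0600) = 0.4259 × 2.813 = 1.198 yr.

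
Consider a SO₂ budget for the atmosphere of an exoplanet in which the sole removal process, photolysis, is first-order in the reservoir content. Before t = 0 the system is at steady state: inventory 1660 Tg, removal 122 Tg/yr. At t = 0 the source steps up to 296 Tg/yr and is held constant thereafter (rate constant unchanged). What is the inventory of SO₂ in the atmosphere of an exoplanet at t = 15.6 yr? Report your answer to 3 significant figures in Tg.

Residence time τ = M₀/F₀ = 13.61 yr. The eventual steady state is M_∞ = M₀·(F₁/F₀) = 1660 × 296/122 = 4027.5 Tg.
The anomaly ΔM(t) = M(t) − M_∞ decays as ΔM₀·e^(−t/τ) with ΔM₀ = 1660 − 4027.5 = −2368 Tg.
At t = 15.6 yr, e^(−t/τ) = e^(−1.147) = 0.3177, so ΔM = −752.3 Tg and M = 4027.5 − 752.3 = 3275.3 Tg.

3280 Tg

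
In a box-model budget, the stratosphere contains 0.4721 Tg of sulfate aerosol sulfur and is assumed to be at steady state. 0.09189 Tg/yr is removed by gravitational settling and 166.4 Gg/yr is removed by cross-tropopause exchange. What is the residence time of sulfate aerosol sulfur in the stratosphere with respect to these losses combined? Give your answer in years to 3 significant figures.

Convert the cross-tropopause exchange flux: 166.4 Gg/yr = 0.1664 Tg/yr.
Total removal = 0.09189 + 0.1664 = 0.25829 Tg/yr.
τ = M / ΣF_out = 0.4721 / 0.25829 = 1.828 yr.

1.83 yr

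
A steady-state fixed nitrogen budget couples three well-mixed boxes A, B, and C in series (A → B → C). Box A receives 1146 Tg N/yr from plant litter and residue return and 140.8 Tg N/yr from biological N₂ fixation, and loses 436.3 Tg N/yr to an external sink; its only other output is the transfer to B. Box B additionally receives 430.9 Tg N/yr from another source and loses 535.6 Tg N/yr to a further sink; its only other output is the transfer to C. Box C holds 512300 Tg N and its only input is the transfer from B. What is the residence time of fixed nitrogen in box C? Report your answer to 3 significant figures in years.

687 yr

Box A: F(A→B) = (1146 + 140.8) − 436.3 = 850.50 Tg N/yr.
Box B: F(B→C) = (850.50 + 430.9) − 535.6 = 745.80 Tg N/yr.
Box C throughput = its input = 745.80 Tg N/yr; τ = 512300 / 745.80 = 686.9 yr.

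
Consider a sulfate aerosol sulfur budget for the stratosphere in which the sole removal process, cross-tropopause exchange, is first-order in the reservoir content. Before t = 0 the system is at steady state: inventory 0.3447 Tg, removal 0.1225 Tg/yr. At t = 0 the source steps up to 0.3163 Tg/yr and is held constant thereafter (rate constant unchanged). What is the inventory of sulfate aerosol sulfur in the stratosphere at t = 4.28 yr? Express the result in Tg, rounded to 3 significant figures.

0.771 Tg

The sink rate constant is k = F₀/M₀ = 0.1225/0.3447 = 0.3554 yr⁻¹.
Solving dM/dt = F₁ − kM with M(0) = M₀ gives M(t) = F₁/k + (M₀ − F₁/k)·e^(−kt).
F₁/k = 0.3163/0.3554 = 0.89003 Tg; kt = 0.3554 × 4.28 = 1.521, e^(−kt) = 0.2185.
M(4.28) = 0.89003 + (0.3447 − 0.89003) × 0.2185 = 0.89003 − 0.1191 = 0.77088 Tg.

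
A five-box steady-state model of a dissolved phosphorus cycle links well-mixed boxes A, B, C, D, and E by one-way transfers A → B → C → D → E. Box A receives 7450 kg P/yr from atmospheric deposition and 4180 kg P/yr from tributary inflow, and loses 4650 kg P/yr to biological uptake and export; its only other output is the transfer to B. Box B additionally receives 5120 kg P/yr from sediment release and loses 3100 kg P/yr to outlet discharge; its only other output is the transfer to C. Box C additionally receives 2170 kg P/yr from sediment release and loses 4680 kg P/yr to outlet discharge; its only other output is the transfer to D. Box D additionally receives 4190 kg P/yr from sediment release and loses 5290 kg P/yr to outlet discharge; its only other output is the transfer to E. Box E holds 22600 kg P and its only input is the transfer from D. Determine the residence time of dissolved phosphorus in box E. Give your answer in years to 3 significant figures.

4.19 yr

Box A: F(A→B) = (7450 + 4180) − 4650 = 6980.0 kg P/yr.
Box B: F(B→C) = (6980.0 + 5120) − 3100 = 9000.0 kg P/yr.
Box C: F(C→D) = (9000.0 + 2170) − 4680 = 6490.0 kg P/yr.
Box D: F(D→E) = (6490.0 + 4190) − 5290 = 5390.0 kg P/yr.
Box E throughput = its input = 5390.0 kg P/yr; τ = 22600 / 5390.0 = 4.193 yr.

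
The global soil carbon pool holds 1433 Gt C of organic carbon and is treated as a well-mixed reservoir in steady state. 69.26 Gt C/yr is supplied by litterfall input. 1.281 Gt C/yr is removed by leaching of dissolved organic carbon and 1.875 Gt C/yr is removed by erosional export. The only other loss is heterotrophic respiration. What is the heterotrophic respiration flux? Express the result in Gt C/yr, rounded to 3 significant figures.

At steady state ΣF_in = ΣF_out.
ΣF_in = 69.260 Gt C/yr.
Heterotrophic respiration flux = ΣF_in − (1.281 + 1.875) = 69.260 − 3.156 = 66.10 Gt C/yr.

66.1 Gt C/yr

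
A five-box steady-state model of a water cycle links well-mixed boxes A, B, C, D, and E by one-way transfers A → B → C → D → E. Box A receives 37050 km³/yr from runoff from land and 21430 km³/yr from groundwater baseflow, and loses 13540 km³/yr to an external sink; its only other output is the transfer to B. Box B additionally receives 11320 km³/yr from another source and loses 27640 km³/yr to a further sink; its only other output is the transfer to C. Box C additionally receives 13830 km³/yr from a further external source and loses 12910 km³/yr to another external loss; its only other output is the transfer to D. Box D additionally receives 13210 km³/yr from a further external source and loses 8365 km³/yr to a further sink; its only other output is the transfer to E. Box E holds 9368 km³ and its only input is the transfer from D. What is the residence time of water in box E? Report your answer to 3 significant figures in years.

0.272 yr

Box A: F(A→B) = (37050 + 21430) − 13540 = 44940 km³/yr.
Box B: F(B→C) = (44940 + 11320) − 27640 = 28620 km³/yr.
Box C: F(C→D) = (28620 + 13830) − 12910 = 29540 km³/yr.
Box D: F(D→E) = (29540 + 13210) − 8365 = 34385 km³/yr.
Box E throughput = its input = 34385 km³/yr; τ = 9368 / 34385 = 0.2724 yr.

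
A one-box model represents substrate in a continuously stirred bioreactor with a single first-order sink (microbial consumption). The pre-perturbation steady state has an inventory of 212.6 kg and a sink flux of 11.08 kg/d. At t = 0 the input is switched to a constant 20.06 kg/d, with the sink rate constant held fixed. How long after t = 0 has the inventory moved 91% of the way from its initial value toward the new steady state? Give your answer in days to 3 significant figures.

46.2 d

τ = M₀/F₀ = 212.6/11.08 = 19.19 d.
The remaining gap fraction is e^(−t/τ); 91% covered ⇒ e^(−t/τ) = 0.0900.
t = −τ ln(0.0900) = 19.19 × 2.408 = 46.20 d.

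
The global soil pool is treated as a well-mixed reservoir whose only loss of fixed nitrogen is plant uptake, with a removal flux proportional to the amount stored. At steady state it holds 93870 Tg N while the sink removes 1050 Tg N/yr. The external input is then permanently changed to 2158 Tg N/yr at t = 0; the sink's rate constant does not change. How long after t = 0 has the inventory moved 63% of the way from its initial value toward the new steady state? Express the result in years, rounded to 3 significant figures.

88.9 yr

τ = M₀/F₀ = 93870/1050 = 89.40 yr.
The remaining gap fraction is e^(−t/τ); 63% covered ⇒ e^(−t/τ) = 0.370.
t = −τ ln(0.370) = 89.40 × 0.9943 = 88.89 yr.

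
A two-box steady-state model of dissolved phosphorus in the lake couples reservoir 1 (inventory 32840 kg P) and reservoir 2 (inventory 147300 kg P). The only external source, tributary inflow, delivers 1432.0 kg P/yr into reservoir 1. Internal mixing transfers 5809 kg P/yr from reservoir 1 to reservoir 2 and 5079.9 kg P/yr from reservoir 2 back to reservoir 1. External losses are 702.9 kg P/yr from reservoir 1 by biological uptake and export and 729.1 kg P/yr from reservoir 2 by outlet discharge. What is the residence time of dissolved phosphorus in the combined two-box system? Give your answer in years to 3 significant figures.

126 yr

Residence time in the combined system uses the total inventory and the total *external* removal — internal exchanges between the two boxes cancel.
M_total = 32840 + 147300 = 180140 kg P.
ΣF_external_out = 702.9 + 729.1 = 1432.0 kg P/yr.
τ = M_total / ΣF_ext = 180140 / 1432.0 = 125.8 yr.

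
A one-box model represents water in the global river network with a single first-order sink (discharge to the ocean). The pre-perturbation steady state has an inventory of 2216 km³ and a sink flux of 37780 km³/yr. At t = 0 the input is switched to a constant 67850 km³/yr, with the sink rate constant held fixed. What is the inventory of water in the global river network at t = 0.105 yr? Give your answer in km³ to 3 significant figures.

The sink rate constant is k = F₀/M₀ = 37780/2216 = 17.05 yr⁻¹.
Solving dM/dt = F₁ − kM with M(0) = M₀ gives M(t) = F₁/k + (M₀ − F₁/k)·e^(−kt).
F₁/k = 67850/17.05 = 3979.8 km³; kt = 17.05 × 0.105 = 1.790, e^(−kt) = 0.1669.
M(0.105) = 3979.8 + (2216 − 3979.8) × 0.1669 = 3979.8 − 294.4 = 3685.3 km³.

3690 km³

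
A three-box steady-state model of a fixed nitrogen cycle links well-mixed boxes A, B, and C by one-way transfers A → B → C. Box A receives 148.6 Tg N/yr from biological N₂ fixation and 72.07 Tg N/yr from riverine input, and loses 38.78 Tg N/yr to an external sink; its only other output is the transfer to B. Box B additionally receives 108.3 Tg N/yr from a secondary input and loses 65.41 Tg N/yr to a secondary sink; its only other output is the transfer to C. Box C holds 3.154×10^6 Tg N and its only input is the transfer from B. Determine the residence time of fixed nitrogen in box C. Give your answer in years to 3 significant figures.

14000 yr

Box A: F(A→B) = (148.6 + 72.07) − 38.78 = 181.89 Tg N/yr.
Box B: F(B→C) = (181.89 + 108.3) − 65.41 = 224.78 Tg N/yr.
Box C throughput = its input = 224.78 Tg N/yr; τ = 3.154×10^6 / 224.78 = 14030 yr.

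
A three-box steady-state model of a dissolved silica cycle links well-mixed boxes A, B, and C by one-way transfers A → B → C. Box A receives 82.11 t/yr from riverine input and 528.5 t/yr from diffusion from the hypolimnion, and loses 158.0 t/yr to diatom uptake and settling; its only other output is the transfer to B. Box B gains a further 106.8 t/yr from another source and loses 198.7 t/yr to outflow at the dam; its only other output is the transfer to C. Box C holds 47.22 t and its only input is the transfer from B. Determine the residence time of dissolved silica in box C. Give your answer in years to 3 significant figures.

Box A: F(A→B) = (82.11 + 528.5) − 158.0 = 452.61 t/yr.
Box B: F(B→C) = (452.61 + 106.8) − 198.7 = 360.71 t/yr.
Box C throughput = its input = 360.71 t/yr; τ = 47.22 / 360.71 = 0.1309 yr.

0.131 yr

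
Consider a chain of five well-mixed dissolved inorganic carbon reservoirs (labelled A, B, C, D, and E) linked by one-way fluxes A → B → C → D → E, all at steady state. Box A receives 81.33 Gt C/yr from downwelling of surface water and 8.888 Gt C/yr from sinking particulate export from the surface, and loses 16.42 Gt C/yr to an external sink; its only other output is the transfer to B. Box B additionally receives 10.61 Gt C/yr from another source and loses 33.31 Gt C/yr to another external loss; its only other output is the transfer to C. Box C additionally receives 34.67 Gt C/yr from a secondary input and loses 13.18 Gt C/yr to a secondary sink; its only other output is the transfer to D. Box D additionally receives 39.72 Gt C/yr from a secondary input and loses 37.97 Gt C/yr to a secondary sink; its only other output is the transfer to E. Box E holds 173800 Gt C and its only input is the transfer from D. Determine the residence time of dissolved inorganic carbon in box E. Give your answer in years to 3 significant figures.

Box A: F(A→B) = (81.33 + 8.888) − 16.42 = 73.798 Gt C/yr.
Box B: F(B→C) = (73.798 + 10.61) − 33.31 = 51.098 Gt C/yr.
Box C: F(C→D) = (51.098 + 34.67) − 13.18 = 72.588 Gt C/yr.
Box D: F(D→E) = (72.588 + 39.72) − 37.97 = 74.338 Gt C/yr.
Box E throughput = its input = 74.338 Gt C/yr; τ = 173800 / 74.338 = 2338 yr.

2340 yr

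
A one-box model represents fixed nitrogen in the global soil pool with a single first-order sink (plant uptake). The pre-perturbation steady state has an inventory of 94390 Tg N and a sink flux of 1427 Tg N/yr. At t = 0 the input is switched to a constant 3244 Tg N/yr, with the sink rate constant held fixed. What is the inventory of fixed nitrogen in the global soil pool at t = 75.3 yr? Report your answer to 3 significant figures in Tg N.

176000 Tg N

Residence time τ = M₀/F₀ = 66.15 yr. The eventual steady state is M_∞ = M₀·(F₁/F₀) = 94390 × 3244/1427 = 214580 Tg N.
The anomaly ΔM(t) = M(t) − M_∞ decays as ΔM₀·e^(−t/τ) with ΔM₀ = 94390 − 214580 = −120200 Tg N.
At t = 75.3 yr, e^(−t/τ) = e^(−1.138) = 0.3203, so ΔM = −38500 Tg N and M = 214580 − 38500 = 176080 Tg N.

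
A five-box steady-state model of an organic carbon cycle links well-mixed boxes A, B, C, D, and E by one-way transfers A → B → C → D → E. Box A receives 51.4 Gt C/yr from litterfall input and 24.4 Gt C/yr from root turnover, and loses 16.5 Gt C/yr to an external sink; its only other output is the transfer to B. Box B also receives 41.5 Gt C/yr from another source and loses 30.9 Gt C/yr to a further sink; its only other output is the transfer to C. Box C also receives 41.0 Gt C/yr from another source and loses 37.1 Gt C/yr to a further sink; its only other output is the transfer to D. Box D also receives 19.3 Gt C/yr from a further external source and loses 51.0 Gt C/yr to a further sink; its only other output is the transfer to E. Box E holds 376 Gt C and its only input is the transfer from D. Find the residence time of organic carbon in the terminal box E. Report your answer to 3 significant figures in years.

8.93 yr

Box A: F(A→B) = (51.4 + 24.4) − 16.5 = 59.300 Gt C/yr.
Box B: F(B→C) = (59.300 + 41.5) − 30.9 = 69.900 Gt C/yr.
Box C: F(C→D) = (69.900 + 41.0) − 37.1 = 73.800 Gt C/yr.
Box D: F(D→E) = (73.800 + 19.3) − 51.0 = 42.100 Gt C/yr.
Box E throughput = its input = 42.100 Gt C/yr; τ = 376 / 42.100 = 8.931 yr.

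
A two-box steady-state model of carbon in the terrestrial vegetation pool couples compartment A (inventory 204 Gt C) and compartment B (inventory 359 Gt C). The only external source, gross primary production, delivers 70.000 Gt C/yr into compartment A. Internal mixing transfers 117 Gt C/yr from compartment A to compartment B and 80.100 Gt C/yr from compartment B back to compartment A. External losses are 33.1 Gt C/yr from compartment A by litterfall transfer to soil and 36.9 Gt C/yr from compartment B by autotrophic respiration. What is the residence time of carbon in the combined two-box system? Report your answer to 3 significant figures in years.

Residence time in the combined system uses the total inventory and the total *external* removal — internal exchanges between the two boxes cancel.
M_total = 204 + 359 = 563.00 Gt C.
ΣF_external_out = 33.1 + 36.9 = 70.000 Gt C/yr.
τ = M_total / ΣF_ext = 563.00 / 70.000 = 8.043 yr.

8.04 yr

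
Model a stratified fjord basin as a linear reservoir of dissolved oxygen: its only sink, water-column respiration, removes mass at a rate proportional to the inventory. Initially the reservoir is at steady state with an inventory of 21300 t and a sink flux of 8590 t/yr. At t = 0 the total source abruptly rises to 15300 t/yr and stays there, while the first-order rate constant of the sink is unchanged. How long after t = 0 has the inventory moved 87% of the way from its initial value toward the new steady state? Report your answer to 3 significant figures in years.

5.06 yr

τ = M₀/F₀ = 21300/8590 = 2.480 yr.
The remaining gap fraction is e^(−t/τ); 87% covered ⇒ e^(−t/τ) = 0.130.
t = −τ ln(0.130) = 2.480 × 2.040 = 5.059 yr.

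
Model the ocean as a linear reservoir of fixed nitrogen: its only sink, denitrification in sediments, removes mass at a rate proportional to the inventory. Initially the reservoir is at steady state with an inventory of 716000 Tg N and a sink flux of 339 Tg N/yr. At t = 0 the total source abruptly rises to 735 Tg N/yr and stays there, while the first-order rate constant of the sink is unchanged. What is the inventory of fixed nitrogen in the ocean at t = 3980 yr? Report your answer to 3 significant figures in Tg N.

Residence time τ = M₀/F₀ = 2112 yr. The eventual steady state is M_∞ = M₀·(F₁/F₀) = 716000 × 735/339 = 1.5524×10^6 Tg N.
The anomaly ΔM(t) = M(t) − M_∞ decays as ΔM₀·e^(−t/τ) with ΔM₀ = 716000 − 1.5524×10^6 = −836400 Tg N.
At t = 3980 yr, e^(−t/τ) = e^(−1.884) = 0.1519, so ΔM = −127100 Tg N and M = 1.5524×10^6 − 127100 = 1.4253×10^6 Tg N.

1.43×10^6 Tg N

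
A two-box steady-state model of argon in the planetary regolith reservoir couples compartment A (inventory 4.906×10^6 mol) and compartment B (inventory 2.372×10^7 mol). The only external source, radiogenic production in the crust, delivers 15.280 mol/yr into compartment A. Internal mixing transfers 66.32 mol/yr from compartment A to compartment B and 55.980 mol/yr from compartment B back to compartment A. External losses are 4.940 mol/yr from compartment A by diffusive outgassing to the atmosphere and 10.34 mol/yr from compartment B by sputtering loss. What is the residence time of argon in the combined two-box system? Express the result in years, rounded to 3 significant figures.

1.87×10^6 yr

Treat the two boxes together as one reservoir: the mixing fluxes between them are internal recycling, so τ = ΣM / Σ(external losses).
M_total = 4.906×10^6 + 2.372×10^7 = 2.8626×10^7 mol.
ΣF_external_out = 4.940 + 10.34 = 15.280 mol/yr.
τ = M_total / ΣF_ext = 2.8626×10^7 / 15.280 = 1.873×10^6 yr.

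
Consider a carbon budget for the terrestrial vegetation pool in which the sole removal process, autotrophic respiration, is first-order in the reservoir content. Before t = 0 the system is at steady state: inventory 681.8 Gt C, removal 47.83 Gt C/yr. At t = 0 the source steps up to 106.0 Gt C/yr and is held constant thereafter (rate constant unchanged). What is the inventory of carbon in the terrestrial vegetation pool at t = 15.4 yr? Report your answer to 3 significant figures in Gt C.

τ = M₀/F₀ = 681.8/47.83 = 14.25 yr; rate constant k = 1/τ.
New steady state M_∞ = F₁/k = F₁·τ = 106.0 × 14.25 = 1511.0 Gt C.
M(t) = M_∞ + (M₀ − M_∞)·e^(−t/τ); t/τ = 15.4/14.25 = 1.080, so e^(−t/τ) = 0.3395.
M(t) = 1511.0 − 829.2 × 0.3395 = 1229.5 Gt C.

1230 Gt C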